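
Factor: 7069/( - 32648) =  - 2^( - 3 )*7^(- 1 )*11^( - 1)*53^ ( - 1)*7069^1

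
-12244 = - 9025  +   - 3219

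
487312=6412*76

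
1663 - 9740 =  - 8077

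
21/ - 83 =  - 21/83 = - 0.25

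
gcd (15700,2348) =4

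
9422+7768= 17190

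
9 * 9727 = 87543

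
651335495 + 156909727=808245222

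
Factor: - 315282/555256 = - 561/988 = - 2^(-2) *3^1*11^1*13^( - 1)*17^1*19^(-1) 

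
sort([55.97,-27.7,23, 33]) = [-27.7,23,33,55.97 ]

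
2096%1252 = 844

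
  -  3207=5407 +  -8614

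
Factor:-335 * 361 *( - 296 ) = 35796760   =  2^3*5^1 * 19^2*37^1*67^1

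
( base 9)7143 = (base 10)5223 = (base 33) 4q9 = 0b1010001100111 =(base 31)5DF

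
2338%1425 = 913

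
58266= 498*117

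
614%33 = 20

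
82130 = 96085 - 13955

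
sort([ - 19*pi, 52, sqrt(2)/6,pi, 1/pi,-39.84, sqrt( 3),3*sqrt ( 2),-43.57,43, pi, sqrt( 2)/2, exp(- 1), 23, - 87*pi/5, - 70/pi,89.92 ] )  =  [ - 19*pi, - 87*pi/5, - 43.57, - 39.84 , - 70/pi, sqrt( 2 ) /6, 1/pi,exp( - 1),sqrt ( 2) /2, sqrt( 3 ) , pi, pi, 3*sqrt(2 ), 23,43 , 52 , 89.92] 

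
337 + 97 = 434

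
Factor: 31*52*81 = 2^2 * 3^4*13^1*31^1 =130572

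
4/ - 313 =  - 4/313 = - 0.01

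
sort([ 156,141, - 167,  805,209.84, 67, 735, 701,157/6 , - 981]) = [ - 981 ,-167, 157/6, 67,  141,156,209.84,701, 735,805]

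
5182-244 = 4938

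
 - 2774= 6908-9682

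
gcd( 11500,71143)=1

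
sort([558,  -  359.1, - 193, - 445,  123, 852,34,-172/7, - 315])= [ - 445, - 359.1,-315,  -  193, - 172/7, 34,  123, 558, 852 ] 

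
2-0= 2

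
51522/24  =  8587/4 = 2146.75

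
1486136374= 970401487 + 515734887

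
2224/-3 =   -  742 + 2/3 = - 741.33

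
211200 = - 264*( - 800)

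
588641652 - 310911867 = 277729785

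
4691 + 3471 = 8162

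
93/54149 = 93/54149  =  0.00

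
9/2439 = 1/271= 0.00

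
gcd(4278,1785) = 3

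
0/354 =0 = 0.00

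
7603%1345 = 878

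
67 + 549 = 616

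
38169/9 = 4241 = 4241.00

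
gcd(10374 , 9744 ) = 42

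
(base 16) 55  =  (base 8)125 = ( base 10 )85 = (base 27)34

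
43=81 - 38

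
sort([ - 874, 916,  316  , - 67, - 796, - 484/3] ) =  [ - 874, - 796, - 484/3,  -  67,316, 916]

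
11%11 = 0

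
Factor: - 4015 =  - 5^1*11^1*73^1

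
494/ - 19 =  - 26/1 = -26.00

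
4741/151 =4741/151  =  31.40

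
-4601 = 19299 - 23900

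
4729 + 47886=52615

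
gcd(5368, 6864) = 88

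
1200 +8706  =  9906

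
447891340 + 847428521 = 1295319861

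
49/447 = 49/447=0.11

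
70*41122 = 2878540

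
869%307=255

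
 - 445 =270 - 715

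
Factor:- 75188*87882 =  -6607671816  =  - 2^3*3^1*97^1*151^1*18797^1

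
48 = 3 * 16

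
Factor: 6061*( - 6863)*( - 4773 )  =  3^1*11^1*19^1*29^1*37^1*43^1*6863^1  =  198540777039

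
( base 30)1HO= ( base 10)1434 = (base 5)21214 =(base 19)3i9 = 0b10110011010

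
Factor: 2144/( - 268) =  -8 = -2^3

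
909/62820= 101/6980 = 0.01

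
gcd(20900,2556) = 4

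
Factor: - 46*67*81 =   -  2^1*3^4*23^1*67^1= - 249642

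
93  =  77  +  16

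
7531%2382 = 385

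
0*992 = 0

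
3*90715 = 272145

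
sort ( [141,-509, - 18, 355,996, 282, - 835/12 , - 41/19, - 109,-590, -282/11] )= [ - 590, - 509,  -  109, - 835/12, - 282/11 ,  -  18, - 41/19, 141,282,355, 996]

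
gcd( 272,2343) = 1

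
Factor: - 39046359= -3^1*11^1*37^1 * 113^1 * 283^1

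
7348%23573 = 7348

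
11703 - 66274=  -54571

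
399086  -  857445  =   - 458359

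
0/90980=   0 = 0.00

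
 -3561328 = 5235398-8796726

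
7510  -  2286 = 5224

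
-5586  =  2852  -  8438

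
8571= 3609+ 4962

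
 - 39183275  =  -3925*9983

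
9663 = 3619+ 6044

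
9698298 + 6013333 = 15711631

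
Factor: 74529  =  3^2*7^2*13^2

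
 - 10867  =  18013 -28880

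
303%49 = 9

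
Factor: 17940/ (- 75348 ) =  - 5/21 = -3^(  -  1)*5^1*7^( - 1 )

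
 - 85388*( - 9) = 768492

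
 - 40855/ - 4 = 40855/4 = 10213.75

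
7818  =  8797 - 979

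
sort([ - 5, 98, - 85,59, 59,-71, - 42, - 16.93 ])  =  [ - 85,-71,-42, - 16.93,- 5,  59,59,98]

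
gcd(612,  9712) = 4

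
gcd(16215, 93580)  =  5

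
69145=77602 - 8457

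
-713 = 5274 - 5987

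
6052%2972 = 108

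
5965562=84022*71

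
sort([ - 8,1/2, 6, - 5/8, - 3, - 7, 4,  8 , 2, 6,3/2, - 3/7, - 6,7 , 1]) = [ - 8 , - 7, - 6, -3 , - 5/8,-3/7, 1/2,1, 3/2 , 2, 4 , 6, 6 , 7 , 8 ] 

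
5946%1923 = 177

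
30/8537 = 30/8537=0.00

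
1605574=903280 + 702294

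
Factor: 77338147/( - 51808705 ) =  - 5^( - 1)*13^( - 1 )*761^1 *101627^1*797057^(-1)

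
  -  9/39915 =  - 1 + 4434/4435 = - 0.00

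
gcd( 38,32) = 2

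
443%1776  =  443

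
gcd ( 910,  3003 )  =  91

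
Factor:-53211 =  -3^1 * 17737^1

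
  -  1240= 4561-5801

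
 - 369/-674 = 369/674 = 0.55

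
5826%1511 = 1293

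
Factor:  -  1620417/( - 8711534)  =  2^(  -  1)*3^1*13^( - 1)*103^( - 1)*3253^ ( - 1 )*540139^1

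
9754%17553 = 9754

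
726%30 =6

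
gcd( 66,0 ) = 66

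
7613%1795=433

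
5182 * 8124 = 42098568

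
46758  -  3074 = 43684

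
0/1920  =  0 = 0.00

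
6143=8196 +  - 2053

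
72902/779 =72902/779 = 93.58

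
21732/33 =7244/11 = 658.55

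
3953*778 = 3075434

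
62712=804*78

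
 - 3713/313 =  - 3713/313 =- 11.86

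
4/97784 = 1/24446  =  0.00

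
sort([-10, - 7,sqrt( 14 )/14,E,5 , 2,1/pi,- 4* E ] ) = [ - 4 * E, -10, - 7,sqrt( 14 ) /14,1/pi,2,E,5] 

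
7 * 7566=52962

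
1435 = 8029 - 6594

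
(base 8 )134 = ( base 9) 112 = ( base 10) 92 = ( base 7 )161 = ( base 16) 5c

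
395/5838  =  395/5838=0.07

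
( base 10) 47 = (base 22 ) 23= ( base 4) 233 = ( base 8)57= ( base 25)1m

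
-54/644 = -1 + 295/322 = - 0.08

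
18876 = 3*6292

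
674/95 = 674/95 = 7.09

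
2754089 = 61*45149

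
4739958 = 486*9753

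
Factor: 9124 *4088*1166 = 2^6*7^1*11^1 * 53^1*73^1*2281^1 = 43490531392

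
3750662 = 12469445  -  8718783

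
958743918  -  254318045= 704425873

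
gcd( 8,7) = 1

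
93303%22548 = 3111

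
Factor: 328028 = 2^2*82007^1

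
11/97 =11/97= 0.11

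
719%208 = 95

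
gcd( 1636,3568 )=4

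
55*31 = 1705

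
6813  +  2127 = 8940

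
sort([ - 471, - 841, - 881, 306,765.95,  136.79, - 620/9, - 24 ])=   [ - 881, - 841, - 471, - 620/9, -24,136.79, 306,765.95 ]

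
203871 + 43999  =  247870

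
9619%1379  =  1345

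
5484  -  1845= 3639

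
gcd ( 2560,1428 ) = 4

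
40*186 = 7440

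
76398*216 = 16501968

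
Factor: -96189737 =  - 7^1*13741391^1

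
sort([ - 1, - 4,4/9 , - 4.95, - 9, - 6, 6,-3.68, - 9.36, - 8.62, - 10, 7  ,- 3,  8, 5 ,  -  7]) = [ - 10, - 9.36,  -  9, - 8.62,-7, - 6,- 4.95, -4, - 3.68,  -  3, - 1,4/9,5, 6, 7, 8 ] 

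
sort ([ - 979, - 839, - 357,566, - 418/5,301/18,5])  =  [  -  979,  -  839,  -  357,  -  418/5 , 5, 301/18,566]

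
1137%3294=1137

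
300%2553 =300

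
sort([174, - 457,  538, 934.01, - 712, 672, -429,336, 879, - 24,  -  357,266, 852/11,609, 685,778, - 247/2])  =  [ -712,  -  457 ,  -  429,-357 ,  -  247/2, -24,852/11,174 , 266,336,538,609, 672, 685, 778,879,  934.01]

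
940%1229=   940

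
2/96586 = 1/48293 = 0.00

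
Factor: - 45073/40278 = -2^( - 1)*3^( - 1 ) * 7^(-1)* 47^1 = - 47/42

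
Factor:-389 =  - 389^1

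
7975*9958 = 79415050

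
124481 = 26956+97525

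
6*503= 3018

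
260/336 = 65/84 = 0.77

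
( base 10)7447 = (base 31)7n7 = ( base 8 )16427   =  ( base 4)1310113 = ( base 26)b0b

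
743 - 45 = 698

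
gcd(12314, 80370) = 94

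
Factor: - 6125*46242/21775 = - 11329290/871 =- 2^1*3^2* 5^1*7^3*13^(  -  1 )*67^( - 1) * 367^1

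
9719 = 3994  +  5725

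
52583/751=70+13/751 = 70.02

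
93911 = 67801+26110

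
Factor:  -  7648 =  - 2^5 * 239^1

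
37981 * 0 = 0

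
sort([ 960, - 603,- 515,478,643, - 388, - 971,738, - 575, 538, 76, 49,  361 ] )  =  [ - 971,-603, - 575, - 515, - 388,49, 76, 361, 478 , 538, 643 , 738,960] 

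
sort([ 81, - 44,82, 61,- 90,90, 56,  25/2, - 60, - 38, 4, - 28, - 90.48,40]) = [ - 90.48, -90, - 60, - 44, - 38,-28, 4, 25/2, 40, 56, 61,81, 82, 90]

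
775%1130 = 775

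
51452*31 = 1595012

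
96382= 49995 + 46387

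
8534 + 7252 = 15786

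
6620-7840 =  - 1220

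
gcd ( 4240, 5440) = 80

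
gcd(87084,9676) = 9676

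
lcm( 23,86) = 1978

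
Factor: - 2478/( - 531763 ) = 2^1*3^1 * 7^1*  59^1 * 389^ ( - 1 )*1367^( - 1 ) 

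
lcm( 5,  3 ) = 15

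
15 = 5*3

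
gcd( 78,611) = 13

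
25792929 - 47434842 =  - 21641913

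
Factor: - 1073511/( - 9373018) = 2^( - 1)*3^2  *17^ ( - 1)*181^1*659^1*275677^( - 1 )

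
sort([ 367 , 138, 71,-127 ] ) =[- 127,71,138, 367 ] 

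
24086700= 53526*450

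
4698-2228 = 2470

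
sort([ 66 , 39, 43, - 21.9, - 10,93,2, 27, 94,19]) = [ - 21.9, - 10,2, 19, 27,39,  43,66,93,94]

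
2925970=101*28970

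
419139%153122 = 112895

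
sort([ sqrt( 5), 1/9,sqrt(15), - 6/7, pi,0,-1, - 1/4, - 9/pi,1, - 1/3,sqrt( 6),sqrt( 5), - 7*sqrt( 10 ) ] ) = [ - 7*sqrt( 10 ), - 9/pi, - 1,  -  6/7, - 1/3,- 1/4,0, 1/9,1,sqrt(5),sqrt(5 ),sqrt( 6 ), pi,sqrt( 15 )]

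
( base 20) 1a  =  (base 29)11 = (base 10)30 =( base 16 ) 1e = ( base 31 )u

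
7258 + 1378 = 8636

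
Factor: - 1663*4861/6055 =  - 5^( - 1)*7^ ( - 1 )*173^(-1)*1663^1 *4861^1 = - 8083843/6055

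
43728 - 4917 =38811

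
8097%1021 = 950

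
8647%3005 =2637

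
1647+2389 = 4036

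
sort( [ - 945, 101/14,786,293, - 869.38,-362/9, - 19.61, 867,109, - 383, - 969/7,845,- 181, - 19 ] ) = [ - 945,-869.38 ,-383,- 181, - 969/7, - 362/9, - 19.61, - 19 , 101/14,109,293, 786,845 , 867]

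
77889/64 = 77889/64 = 1217.02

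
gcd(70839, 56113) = 1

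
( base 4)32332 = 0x3be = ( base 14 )4C6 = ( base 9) 1274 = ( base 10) 958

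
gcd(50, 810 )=10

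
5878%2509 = 860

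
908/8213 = 908/8213=0.11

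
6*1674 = 10044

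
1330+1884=3214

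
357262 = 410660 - 53398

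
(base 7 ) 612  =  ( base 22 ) DH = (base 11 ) 256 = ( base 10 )303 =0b100101111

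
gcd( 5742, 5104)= 638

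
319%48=31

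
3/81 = 1/27 = 0.04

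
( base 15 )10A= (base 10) 235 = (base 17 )de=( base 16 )eb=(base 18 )D1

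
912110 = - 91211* (- 10 ) 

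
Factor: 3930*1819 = 2^1*3^1 * 5^1*17^1*107^1*131^1 = 7148670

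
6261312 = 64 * 97833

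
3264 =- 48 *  ( - 68 )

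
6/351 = 2/117= 0.02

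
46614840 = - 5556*(  -  8390 )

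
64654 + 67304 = 131958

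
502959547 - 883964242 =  - 381004695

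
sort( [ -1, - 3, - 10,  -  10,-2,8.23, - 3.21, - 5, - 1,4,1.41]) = [ - 10, - 10, - 5,-3.21,-3, - 2, - 1, - 1,1.41, 4, 8.23] 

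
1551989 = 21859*71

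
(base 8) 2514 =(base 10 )1356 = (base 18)436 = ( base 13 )804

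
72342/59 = 1226 + 8/59 = 1226.14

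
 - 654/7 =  - 654/7= - 93.43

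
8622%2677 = 591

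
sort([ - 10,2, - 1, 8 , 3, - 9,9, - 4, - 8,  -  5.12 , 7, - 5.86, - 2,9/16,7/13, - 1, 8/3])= [ - 10, - 9, - 8, - 5.86, - 5.12, - 4, - 2, - 1, - 1,7/13, 9/16 , 2,8/3,3, 7,  8,9] 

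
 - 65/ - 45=13/9 = 1.44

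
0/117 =0 =0.00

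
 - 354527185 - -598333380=243806195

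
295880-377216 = - 81336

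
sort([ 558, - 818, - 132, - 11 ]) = [ - 818,  -  132, - 11, 558]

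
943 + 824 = 1767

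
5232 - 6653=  - 1421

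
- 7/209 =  - 7/209 = -0.03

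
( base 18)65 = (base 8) 161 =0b1110001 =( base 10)113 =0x71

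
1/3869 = 1/3869 = 0.00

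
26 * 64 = 1664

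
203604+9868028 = 10071632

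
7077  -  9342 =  - 2265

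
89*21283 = 1894187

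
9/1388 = 9/1388=0.01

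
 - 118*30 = - 3540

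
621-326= 295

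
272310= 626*435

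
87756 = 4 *21939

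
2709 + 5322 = 8031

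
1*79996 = 79996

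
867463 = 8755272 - 7887809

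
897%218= 25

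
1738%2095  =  1738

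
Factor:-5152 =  - 2^5*7^1*23^1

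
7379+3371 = 10750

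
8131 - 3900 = 4231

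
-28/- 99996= 7/24999= 0.00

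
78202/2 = 39101 = 39101.00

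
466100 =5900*79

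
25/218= 25/218 = 0.11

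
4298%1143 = 869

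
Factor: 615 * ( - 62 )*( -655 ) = 2^1*3^1*5^2*31^1 * 41^1*131^1= 24975150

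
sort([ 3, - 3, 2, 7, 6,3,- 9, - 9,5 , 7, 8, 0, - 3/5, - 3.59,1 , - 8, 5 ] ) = [ - 9,  -  9, - 8,-3.59, - 3, - 3/5, 0, 1, 2,3, 3, 5,5, 6,7, 7  ,  8]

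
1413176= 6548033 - 5134857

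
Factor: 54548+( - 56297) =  - 1749 = - 3^1*11^1*53^1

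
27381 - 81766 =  - 54385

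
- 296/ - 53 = 5 + 31/53=5.58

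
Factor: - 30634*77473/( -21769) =2^1 *17^2*53^1 *1979^(- 1)*7043^1= 215755262/1979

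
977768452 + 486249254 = 1464017706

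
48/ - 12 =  - 4/1 = -  4.00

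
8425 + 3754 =12179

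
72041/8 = 72041/8 = 9005.12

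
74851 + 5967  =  80818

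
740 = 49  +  691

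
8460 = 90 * 94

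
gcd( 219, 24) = 3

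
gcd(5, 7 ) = 1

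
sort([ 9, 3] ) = [ 3, 9 ]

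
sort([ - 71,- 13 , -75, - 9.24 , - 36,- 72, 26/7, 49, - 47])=[ - 75,  -  72,- 71, - 47, - 36, - 13,- 9.24,26/7,49]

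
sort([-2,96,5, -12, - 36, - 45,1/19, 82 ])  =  [ - 45,-36, - 12, - 2, 1/19,5  ,  82,96 ]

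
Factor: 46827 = 3^2*11^2*43^1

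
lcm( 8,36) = 72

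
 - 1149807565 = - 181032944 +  - 968774621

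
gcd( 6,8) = 2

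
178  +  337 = 515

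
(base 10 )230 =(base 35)6K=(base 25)95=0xE6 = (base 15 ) 105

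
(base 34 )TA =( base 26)1c8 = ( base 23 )1K7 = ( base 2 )1111100100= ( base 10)996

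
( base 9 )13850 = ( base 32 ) 971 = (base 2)10010011100001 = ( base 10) 9441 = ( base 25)f2g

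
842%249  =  95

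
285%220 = 65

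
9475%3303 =2869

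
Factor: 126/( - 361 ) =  - 2^1*3^2*7^1*19^(-2 ) 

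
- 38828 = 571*( - 68 )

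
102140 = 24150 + 77990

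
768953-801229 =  - 32276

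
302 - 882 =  - 580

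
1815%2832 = 1815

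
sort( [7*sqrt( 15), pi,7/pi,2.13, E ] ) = [ 2.13,7/pi, E, pi , 7*  sqrt( 15 ) ]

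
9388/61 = 9388/61 = 153.90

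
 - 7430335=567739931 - 575170266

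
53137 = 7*7591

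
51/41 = 51/41 = 1.24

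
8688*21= 182448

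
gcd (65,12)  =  1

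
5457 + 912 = 6369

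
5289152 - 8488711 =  - 3199559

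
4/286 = 2/143 = 0.01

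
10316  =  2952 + 7364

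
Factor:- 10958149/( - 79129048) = 2^( - 3)*17^1*644597^1*9891131^( - 1 ) 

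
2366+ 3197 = 5563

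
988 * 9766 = 9648808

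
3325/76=175/4 = 43.75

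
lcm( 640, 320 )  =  640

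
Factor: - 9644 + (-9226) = -2^1*3^1*5^1*17^1*37^1 = - 18870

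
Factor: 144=2^4 * 3^2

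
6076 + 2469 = 8545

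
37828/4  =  9457= 9457.00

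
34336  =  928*37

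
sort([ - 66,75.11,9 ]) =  [ - 66,9, 75.11]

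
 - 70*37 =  - 2590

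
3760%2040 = 1720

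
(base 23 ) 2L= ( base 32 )23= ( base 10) 67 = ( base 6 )151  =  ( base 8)103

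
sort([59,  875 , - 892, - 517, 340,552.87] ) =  [  -  892 , - 517,  59,340 , 552.87, 875]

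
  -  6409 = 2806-9215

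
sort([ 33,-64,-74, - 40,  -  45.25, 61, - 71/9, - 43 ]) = [ - 74, - 64,-45.25, - 43, - 40,  -  71/9, 33, 61]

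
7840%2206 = 1222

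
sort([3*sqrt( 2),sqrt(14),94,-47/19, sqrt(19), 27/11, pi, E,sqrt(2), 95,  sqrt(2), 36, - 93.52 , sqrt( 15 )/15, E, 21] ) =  [ - 93.52, - 47/19, sqrt(15) /15, sqrt( 2 ),sqrt(2),27/11 , E,E, pi,sqrt(14), 3*sqrt(2) , sqrt(19), 21, 36, 94, 95 ] 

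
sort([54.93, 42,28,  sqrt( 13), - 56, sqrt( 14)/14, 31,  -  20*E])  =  [ - 56, - 20*E, sqrt (14 )/14,sqrt (13),  28, 31,42, 54.93]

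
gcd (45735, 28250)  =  5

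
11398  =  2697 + 8701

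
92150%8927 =2880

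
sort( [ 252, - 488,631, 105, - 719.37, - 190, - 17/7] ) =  [ - 719.37, - 488, - 190, - 17/7,105, 252,631 ] 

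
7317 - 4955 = 2362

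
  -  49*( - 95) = 4655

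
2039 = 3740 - 1701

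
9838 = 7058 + 2780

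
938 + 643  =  1581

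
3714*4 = 14856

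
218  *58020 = 12648360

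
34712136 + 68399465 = 103111601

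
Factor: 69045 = 3^1*5^1*4603^1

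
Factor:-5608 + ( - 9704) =-15312 = - 2^4 * 3^1 * 11^1*29^1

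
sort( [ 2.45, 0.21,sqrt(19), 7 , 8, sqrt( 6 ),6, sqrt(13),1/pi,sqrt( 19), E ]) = [0.21 , 1/pi, sqrt( 6), 2.45,E, sqrt ( 13),sqrt( 19 ), sqrt(19 ), 6, 7 , 8 ]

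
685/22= 31 + 3/22 = 31.14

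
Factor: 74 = 2^1* 37^1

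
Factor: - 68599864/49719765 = - 2^3*3^( - 1)*5^(-1 )*3314651^(-1 )*8574983^1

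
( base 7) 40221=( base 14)3781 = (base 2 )10010111110101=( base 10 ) 9717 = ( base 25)fdh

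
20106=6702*3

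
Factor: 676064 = 2^5*37^1 * 571^1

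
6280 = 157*40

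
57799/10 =57799/10= 5779.90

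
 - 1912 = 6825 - 8737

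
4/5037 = 4/5037 = 0.00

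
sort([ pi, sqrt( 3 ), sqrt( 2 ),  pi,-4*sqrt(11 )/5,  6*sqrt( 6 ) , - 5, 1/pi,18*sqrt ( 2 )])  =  [ - 5, - 4*sqrt ( 11) /5,1/pi,sqrt( 2 ),sqrt( 3),pi, pi,6*sqrt ( 6) , 18*sqrt( 2)]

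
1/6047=1/6047 = 0.00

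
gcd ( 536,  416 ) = 8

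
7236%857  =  380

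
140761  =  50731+90030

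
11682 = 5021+6661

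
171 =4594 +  - 4423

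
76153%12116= 3457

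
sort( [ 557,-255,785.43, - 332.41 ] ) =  [ - 332.41, - 255,557, 785.43] 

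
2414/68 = 71/2 = 35.50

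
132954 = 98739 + 34215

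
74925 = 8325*9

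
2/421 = 2/421 = 0.00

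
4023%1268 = 219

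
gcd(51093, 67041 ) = 9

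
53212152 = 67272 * 791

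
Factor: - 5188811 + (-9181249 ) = -14370060=- 2^2 * 3^1*5^1*37^1 * 6473^1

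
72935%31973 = 8989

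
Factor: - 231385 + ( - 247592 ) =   -  478977=   - 3^1 * 43^1*47^1 *79^1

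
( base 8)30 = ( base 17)17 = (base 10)24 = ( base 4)120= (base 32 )o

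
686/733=686/733  =  0.94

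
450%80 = 50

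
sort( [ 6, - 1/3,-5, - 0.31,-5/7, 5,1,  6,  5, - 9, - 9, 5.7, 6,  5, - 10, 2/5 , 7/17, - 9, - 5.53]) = [ - 10, - 9, - 9,-9 , - 5.53,-5, - 5/7, - 1/3 , - 0.31 , 2/5, 7/17,1,5, 5,5, 5.7, 6 , 6 , 6]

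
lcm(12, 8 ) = 24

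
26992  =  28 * 964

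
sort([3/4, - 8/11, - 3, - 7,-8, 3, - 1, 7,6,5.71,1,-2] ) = [ - 8, - 7,-3,-2, - 1, - 8/11 , 3/4,1, 3, 5.71,  6,7 ] 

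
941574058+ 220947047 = 1162521105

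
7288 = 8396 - 1108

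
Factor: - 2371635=-3^2 * 5^1*7^1*7529^1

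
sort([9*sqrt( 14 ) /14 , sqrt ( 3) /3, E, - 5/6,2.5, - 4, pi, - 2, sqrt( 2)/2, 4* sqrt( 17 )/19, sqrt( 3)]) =[ -4, - 2, - 5/6, sqrt( 3 )/3, sqrt( 2 ) /2, 4*sqrt( 17 ) /19,sqrt( 3),  9*sqrt(14)/14, 2.5, E,pi]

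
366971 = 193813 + 173158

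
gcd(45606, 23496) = 66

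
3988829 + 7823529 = 11812358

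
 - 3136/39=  - 81 + 23/39 = -80.41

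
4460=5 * 892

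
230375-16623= 213752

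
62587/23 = 2721 +4/23 = 2721.17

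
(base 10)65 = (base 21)32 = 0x41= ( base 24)2H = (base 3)2102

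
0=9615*0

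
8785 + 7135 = 15920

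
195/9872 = 195/9872= 0.02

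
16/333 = 16/333 =0.05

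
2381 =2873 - 492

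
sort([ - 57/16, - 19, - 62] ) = [ - 62 , - 19, - 57/16]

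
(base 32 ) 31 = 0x61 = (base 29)3A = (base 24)41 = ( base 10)97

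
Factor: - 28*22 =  - 2^3 * 7^1 * 11^1=- 616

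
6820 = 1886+4934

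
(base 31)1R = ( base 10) 58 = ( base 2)111010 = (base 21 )2g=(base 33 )1P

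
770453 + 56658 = 827111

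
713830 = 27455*26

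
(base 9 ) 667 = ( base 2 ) 1000100011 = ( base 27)k7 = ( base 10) 547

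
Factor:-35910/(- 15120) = 2^(-3 ) * 19^1= 19/8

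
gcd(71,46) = 1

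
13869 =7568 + 6301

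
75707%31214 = 13279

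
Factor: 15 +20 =5^1 * 7^1 = 35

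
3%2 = 1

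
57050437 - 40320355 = 16730082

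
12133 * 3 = 36399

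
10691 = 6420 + 4271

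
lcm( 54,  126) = 378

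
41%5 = 1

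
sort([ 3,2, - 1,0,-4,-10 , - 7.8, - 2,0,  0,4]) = [ - 10, - 7.8 , - 4, - 2, - 1,0 , 0, 0,2,3, 4 ]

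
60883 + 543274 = 604157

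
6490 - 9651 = - 3161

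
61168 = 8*7646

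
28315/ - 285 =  - 100 + 37/57 = - 99.35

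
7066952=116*60922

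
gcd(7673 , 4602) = 1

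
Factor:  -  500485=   -  5^1*199^1*503^1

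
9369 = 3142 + 6227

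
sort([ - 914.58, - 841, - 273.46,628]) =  [ - 914.58,  -  841,  -  273.46, 628]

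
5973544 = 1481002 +4492542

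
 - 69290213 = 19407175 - 88697388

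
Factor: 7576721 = 53^1*59^1*2423^1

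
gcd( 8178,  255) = 3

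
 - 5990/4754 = -2995/2377 =- 1.26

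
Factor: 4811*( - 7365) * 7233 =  - 256286997495=- 3^2*5^1*17^1*283^1 * 491^1*2411^1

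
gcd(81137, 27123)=1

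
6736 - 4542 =2194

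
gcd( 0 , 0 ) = 0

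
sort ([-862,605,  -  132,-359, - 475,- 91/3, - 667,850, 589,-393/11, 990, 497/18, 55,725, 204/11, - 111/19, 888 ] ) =[ - 862, - 667, - 475, - 359, - 132, - 393/11,-91/3,-111/19, 204/11,  497/18 , 55,  589, 605,725, 850 , 888, 990]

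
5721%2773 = 175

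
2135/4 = 533 + 3/4 = 533.75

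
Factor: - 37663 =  - 37663^1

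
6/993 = 2/331 =0.01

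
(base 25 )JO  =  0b111110011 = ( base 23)lg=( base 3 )200111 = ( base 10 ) 499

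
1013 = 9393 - 8380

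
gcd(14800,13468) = 148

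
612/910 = 306/455 = 0.67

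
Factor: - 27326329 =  - 27326329^1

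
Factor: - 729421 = - 7^1 * 11^1*9473^1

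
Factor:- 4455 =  - 3^4*5^1*11^1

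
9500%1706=970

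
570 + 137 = 707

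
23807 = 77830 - 54023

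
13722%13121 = 601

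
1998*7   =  13986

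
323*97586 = 31520278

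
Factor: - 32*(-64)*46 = 94208 = 2^12 * 23^1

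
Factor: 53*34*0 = 0 = 0^1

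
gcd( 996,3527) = 1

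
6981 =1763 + 5218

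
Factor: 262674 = 2^1*3^2*14593^1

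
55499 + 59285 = 114784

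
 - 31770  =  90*( - 353 )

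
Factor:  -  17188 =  - 2^2 * 4297^1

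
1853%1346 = 507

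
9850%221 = 126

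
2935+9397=12332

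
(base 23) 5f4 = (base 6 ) 21510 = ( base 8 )5662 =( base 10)2994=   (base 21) 6gc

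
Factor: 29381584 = 2^4*41^1*44789^1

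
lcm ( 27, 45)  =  135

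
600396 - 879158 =-278762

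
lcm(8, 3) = 24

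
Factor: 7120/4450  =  2^3*5^(-1 ) = 8/5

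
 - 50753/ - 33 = 50753/33  =  1537.97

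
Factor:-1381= - 1381^1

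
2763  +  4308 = 7071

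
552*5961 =3290472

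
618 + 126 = 744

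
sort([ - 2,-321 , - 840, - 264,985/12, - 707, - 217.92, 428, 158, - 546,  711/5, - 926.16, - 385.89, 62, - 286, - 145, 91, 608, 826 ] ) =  [ - 926.16 ,-840, - 707, - 546, - 385.89,-321,-286,- 264, - 217.92,- 145,-2, 62,985/12, 91,711/5, 158, 428 , 608,  826]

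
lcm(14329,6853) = 157619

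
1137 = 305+832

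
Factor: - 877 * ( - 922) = 808594 = 2^1 * 461^1*877^1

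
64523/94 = 64523/94 = 686.41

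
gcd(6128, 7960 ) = 8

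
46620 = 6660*7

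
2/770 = 1/385 = 0.00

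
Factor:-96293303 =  - 96293303^1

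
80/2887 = 80/2887 = 0.03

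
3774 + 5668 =9442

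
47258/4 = 11814 + 1/2= 11814.50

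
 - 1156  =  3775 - 4931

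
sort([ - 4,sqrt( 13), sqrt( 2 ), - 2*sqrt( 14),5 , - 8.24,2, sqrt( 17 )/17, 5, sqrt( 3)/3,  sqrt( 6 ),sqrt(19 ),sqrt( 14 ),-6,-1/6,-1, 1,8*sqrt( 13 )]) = [-8.24 , -2*sqrt( 14) ,-6,-4,-1, - 1/6,sqrt ( 17 )/17,sqrt( 3 ) /3,1,sqrt( 2) , 2, sqrt (6 ),sqrt( 13),  sqrt( 14),  sqrt(19) , 5,5, 8*sqrt( 13 )]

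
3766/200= 1883/100=18.83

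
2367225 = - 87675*( - 27 )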